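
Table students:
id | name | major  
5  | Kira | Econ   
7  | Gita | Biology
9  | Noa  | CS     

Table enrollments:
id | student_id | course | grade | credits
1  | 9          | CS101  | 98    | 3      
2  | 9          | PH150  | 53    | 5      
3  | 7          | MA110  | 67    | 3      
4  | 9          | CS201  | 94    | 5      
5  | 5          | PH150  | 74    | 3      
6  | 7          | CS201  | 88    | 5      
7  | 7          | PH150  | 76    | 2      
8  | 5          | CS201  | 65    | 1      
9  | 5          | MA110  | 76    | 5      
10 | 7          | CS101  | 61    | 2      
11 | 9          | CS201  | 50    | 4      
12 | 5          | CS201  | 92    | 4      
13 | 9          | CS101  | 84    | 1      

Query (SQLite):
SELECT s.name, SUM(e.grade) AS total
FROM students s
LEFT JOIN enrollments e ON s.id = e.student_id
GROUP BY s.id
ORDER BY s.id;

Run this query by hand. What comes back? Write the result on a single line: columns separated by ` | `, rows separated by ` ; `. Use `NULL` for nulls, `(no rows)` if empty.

Kira | 307 ; Gita | 292 ; Noa | 379

LEFT JOIN keeps every students row; unmatched ones get NULL for enrollments columns.
Group by students.id and compute SUM(e.grade). SUM over an all-NULL group is NULL.
  5: ids {5, 8, 9, 12} → SUM(e.grade)=307
  7: ids {3, 6, 7, 10} → SUM(e.grade)=292
  9: ids {1, 2, 4, 11, 13} → SUM(e.grade)=379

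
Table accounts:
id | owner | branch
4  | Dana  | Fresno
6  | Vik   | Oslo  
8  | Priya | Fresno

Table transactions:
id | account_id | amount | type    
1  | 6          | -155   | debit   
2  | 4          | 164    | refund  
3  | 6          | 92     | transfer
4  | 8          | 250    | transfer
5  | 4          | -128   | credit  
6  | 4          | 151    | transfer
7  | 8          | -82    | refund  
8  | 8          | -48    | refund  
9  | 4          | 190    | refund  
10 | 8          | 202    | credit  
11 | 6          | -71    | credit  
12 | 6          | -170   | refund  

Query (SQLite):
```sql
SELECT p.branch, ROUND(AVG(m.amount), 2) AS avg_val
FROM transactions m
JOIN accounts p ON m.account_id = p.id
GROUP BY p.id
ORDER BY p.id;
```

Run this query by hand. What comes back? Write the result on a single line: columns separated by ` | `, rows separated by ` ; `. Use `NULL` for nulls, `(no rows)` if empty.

Fresno | 94.25 ; Oslo | -76 ; Fresno | 80.5

Join each transactions row to its accounts via account_id.
Group joined rows by accounts.id; compute ROUND(AVG(m.amount), 2) per group.
  4: ids {2, 5, 6, 9} → ROUND(AVG(m.amount), 2)=94.25
  6: ids {1, 3, 11, 12} → ROUND(AVG(m.amount), 2)=-76
  8: ids {4, 7, 8, 10} → ROUND(AVG(m.amount), 2)=80.5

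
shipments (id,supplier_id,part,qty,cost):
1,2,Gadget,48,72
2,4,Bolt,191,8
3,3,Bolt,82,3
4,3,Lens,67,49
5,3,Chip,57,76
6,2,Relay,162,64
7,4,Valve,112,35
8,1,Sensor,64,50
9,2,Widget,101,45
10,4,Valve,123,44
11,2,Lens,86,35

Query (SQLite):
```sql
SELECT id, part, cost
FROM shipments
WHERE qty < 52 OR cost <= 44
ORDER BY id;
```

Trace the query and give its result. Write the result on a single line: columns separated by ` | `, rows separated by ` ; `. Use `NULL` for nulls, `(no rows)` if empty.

qty < 52: ids {1}
cost <= 44: ids {2, 3, 7, 10, 11}
Combine with OR.

1 | Gadget | 72 ; 2 | Bolt | 8 ; 3 | Bolt | 3 ; 7 | Valve | 35 ; 10 | Valve | 44 ; 11 | Lens | 35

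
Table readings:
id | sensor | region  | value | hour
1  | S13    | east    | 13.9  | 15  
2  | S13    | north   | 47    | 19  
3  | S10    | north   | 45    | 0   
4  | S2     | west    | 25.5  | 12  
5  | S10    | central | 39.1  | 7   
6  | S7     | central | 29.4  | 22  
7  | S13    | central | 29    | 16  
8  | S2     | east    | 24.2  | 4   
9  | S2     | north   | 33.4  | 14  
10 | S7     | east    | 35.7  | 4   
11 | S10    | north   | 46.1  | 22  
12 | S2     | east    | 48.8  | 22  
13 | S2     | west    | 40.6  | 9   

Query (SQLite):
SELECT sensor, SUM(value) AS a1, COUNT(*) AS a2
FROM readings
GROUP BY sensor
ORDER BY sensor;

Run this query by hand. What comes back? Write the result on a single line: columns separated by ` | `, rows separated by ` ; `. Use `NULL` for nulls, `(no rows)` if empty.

S10 | 130.2 | 3 ; S13 | 89.9 | 3 ; S2 | 172.5 | 5 ; S7 | 65.1 | 2

Group readings by sensor.
Per group compute: SUM(value), COUNT(*).
  S10: ids {3, 5, 11} → SUM(value)=130.2, COUNT(*)=3
  S13: ids {1, 2, 7} → SUM(value)=89.9, COUNT(*)=3
  S2: ids {4, 8, 9, 12, 13} → SUM(value)=172.5, COUNT(*)=5
  S7: ids {6, 10} → SUM(value)=65.1, COUNT(*)=2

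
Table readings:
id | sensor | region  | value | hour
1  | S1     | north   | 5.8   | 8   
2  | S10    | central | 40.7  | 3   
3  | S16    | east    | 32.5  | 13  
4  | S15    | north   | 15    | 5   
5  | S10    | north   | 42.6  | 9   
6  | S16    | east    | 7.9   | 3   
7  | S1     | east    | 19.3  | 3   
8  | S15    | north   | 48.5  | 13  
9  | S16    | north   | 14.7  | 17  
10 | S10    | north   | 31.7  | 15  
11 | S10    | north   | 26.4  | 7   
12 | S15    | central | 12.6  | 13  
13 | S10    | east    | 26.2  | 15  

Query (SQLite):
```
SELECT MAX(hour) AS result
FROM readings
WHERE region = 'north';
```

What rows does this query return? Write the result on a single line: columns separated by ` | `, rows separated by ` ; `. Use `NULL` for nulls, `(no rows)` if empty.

17

Rows where region='north' → hour values: [8, 5, 9, 13, 17, 15, 7].
MAX of non-NULL values = 17.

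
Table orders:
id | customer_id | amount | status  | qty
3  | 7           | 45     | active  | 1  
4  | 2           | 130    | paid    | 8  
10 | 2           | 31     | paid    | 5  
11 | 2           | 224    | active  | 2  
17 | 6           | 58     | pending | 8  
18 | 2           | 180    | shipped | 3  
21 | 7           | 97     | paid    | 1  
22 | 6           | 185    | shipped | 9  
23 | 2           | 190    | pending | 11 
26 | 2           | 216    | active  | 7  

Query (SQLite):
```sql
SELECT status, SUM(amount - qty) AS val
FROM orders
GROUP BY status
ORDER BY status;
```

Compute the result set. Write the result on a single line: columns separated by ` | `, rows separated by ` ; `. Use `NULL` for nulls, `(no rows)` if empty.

For each row compute amount - qty.
Group by status; take SUM of the expression per group.
  active: ids {3, 11, 26} → SUM(amount - qty)=475
  paid: ids {4, 10, 21} → SUM(amount - qty)=244
  pending: ids {17, 23} → SUM(amount - qty)=229
  shipped: ids {18, 22} → SUM(amount - qty)=353

active | 475 ; paid | 244 ; pending | 229 ; shipped | 353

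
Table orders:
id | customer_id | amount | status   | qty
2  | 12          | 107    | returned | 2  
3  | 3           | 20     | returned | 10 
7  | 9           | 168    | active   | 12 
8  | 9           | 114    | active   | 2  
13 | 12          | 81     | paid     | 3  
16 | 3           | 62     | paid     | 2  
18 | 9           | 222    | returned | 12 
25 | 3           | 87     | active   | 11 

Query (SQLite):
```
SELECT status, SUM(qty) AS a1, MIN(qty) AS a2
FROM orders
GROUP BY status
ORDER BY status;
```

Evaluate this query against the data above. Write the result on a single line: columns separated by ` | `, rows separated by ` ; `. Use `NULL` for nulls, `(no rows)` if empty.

Group orders by status.
Per group compute: SUM(qty), MIN(qty).
  active: ids {7, 8, 25} → SUM(qty)=25, MIN(qty)=2
  paid: ids {13, 16} → SUM(qty)=5, MIN(qty)=2
  returned: ids {2, 3, 18} → SUM(qty)=24, MIN(qty)=2

active | 25 | 2 ; paid | 5 | 2 ; returned | 24 | 2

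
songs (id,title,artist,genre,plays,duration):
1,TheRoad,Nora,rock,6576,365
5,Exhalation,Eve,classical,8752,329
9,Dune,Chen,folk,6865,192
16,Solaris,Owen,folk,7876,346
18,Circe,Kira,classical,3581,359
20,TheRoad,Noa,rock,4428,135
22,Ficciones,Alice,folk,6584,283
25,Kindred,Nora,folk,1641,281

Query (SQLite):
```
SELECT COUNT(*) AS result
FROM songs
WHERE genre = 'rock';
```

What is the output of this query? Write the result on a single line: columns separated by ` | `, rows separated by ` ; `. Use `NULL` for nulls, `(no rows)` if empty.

Rows where genre='rock' → duration values: [365, 135].
COUNT(*) counts rows → 2.

2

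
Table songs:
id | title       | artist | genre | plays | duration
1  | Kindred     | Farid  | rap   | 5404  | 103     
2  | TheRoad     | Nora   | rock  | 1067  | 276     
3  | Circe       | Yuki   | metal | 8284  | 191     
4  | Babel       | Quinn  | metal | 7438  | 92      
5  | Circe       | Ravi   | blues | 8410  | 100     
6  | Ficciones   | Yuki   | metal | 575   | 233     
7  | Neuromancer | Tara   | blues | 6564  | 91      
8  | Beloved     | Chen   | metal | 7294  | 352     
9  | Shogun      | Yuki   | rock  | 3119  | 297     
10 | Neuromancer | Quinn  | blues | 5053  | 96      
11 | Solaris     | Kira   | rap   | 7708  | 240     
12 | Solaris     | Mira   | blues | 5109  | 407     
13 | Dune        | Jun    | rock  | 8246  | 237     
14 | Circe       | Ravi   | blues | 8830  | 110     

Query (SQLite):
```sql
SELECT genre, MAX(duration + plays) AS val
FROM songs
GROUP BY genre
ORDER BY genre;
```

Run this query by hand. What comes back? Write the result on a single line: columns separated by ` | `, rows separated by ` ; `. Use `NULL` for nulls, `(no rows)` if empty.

blues | 8940 ; metal | 8475 ; rap | 7948 ; rock | 8483

For each row compute duration + plays.
Group by genre; take MAX of the expression per group.
  blues: ids {5, 7, 10, 12, 14} → MAX(duration + plays)=8940
  metal: ids {3, 4, 6, 8} → MAX(duration + plays)=8475
  rap: ids {1, 11} → MAX(duration + plays)=7948
  rock: ids {2, 9, 13} → MAX(duration + plays)=8483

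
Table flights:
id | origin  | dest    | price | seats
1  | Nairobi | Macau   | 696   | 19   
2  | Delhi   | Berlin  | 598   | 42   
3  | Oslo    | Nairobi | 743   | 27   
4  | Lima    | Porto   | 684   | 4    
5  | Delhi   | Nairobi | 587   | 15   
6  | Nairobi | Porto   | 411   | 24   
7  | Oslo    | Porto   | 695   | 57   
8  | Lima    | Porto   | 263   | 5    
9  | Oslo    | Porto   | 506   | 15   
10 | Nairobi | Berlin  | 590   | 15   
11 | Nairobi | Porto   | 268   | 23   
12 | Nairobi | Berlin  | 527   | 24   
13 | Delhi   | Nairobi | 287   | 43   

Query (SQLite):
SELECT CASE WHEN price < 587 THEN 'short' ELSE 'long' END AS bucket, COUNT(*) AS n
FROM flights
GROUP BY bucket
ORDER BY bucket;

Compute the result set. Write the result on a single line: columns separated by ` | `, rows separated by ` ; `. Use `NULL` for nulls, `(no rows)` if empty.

long | 7 ; short | 6

Bucket rows by price < 587 → 'short' else 'long'; count each bucket.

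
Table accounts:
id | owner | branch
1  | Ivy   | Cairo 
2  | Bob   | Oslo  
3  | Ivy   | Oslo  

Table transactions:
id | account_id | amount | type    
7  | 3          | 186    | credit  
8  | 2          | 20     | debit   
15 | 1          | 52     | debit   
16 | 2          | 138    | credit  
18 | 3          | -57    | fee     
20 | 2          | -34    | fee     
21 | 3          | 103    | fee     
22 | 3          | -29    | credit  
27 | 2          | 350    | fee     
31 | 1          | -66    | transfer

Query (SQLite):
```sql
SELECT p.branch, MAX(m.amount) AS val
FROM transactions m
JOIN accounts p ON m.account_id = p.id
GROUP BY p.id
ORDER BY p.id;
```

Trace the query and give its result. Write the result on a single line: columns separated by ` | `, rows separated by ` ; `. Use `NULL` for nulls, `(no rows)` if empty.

Cairo | 52 ; Oslo | 350 ; Oslo | 186

Join each transactions row to its accounts via account_id.
Group joined rows by accounts.id; compute MAX(m.amount) per group.
  1: ids {15, 31} → MAX(m.amount)=52
  2: ids {8, 16, 20, 27} → MAX(m.amount)=350
  3: ids {7, 18, 21, 22} → MAX(m.amount)=186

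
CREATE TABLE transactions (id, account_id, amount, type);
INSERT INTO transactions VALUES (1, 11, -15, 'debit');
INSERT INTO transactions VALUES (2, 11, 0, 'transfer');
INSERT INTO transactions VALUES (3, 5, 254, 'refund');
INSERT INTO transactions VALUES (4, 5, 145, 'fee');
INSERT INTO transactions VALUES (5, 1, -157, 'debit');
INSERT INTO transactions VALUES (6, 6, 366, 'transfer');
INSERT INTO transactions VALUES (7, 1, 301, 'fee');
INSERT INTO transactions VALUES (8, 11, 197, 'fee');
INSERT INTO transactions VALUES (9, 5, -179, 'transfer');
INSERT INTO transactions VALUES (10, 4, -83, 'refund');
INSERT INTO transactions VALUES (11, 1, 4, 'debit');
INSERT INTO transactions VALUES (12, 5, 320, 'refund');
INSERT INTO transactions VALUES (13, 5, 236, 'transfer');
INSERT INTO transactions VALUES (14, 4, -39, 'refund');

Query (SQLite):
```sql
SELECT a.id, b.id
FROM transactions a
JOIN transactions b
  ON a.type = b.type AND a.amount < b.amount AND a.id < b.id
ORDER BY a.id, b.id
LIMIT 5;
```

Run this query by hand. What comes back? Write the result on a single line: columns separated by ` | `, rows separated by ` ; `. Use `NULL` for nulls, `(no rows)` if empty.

Pairs (a,b) with same type, a.amount < b.amount, a.id < b.id.
type groups: debit:{1,5,11} fee:{4,7,8} refund:{3,10,12,14} transfer:{2,6,9,13}
Ordered by (a.id, b.id); first 5.

1 | 11 ; 2 | 6 ; 2 | 13 ; 3 | 12 ; 4 | 7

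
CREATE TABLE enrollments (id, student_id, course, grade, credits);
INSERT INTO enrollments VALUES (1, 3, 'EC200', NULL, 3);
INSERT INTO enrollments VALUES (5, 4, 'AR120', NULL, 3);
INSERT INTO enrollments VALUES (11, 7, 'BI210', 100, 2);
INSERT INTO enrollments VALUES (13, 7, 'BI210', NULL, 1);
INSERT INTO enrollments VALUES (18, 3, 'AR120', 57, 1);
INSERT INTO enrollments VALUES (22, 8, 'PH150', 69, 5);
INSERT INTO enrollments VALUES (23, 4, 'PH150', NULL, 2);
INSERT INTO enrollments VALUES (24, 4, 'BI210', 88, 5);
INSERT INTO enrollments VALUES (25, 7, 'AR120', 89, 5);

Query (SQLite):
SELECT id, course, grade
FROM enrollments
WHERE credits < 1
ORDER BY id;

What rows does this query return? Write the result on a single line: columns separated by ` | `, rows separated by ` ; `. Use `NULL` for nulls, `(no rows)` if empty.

(no rows)

credits < 1: ids { }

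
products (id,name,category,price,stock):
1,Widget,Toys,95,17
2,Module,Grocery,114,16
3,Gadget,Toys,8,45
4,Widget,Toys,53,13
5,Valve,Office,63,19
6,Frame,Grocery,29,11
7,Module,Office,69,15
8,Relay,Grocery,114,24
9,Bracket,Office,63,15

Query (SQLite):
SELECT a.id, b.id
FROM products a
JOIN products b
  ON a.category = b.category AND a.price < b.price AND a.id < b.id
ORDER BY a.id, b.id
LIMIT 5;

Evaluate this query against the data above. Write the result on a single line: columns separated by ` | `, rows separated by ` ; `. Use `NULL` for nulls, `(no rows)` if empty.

3 | 4 ; 5 | 7 ; 6 | 8

Pairs (a,b) with same category, a.price < b.price, a.id < b.id.
category groups: Grocery:{2,6,8} Office:{5,7,9} Toys:{1,3,4}
Ordered by (a.id, b.id); first 5.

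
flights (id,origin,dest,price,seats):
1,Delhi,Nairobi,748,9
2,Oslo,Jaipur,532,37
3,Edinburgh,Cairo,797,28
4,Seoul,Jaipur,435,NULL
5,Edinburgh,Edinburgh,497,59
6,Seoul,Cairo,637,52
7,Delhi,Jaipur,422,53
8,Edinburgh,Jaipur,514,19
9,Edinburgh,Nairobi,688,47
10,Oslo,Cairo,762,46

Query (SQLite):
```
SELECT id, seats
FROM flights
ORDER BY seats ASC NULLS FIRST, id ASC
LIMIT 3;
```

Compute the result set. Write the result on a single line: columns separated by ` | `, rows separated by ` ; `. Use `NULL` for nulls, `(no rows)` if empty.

Sort by seats asc, tiebreak id asc: (NULL, id=4), (9, id=1), (19, id=8), (28, id=3), (37, id=2), (46, id=10) …. Take first 3.
NULLS FIRST: NULL seats rows go before all non-NULL rows (among themselves ordered by id asc).

4 | NULL ; 1 | 9 ; 8 | 19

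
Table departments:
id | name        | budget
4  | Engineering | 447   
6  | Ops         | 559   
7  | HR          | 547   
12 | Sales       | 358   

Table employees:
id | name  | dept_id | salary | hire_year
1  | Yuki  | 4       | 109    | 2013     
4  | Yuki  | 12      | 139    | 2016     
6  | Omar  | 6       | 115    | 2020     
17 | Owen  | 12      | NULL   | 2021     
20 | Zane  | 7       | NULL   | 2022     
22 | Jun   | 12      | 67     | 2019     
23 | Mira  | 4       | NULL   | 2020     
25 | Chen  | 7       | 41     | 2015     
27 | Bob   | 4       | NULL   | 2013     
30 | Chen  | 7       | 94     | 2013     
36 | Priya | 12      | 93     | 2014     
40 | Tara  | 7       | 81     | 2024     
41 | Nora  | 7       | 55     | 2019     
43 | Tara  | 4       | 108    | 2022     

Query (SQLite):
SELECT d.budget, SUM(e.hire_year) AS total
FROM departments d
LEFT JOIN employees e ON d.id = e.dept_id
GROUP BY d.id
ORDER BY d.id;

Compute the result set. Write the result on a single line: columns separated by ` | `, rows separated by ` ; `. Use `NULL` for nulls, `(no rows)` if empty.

LEFT JOIN keeps every departments row; unmatched ones get NULL for employees columns.
Group by departments.id and compute SUM(e.hire_year). SUM over an all-NULL group is NULL.
  4: ids {1, 23, 27, 43} → SUM(e.hire_year)=8068
  6: ids {6} → SUM(e.hire_year)=2020
  7: ids {20, 25, 30, 40, 41} → SUM(e.hire_year)=10093
  12: ids {4, 17, 22, 36} → SUM(e.hire_year)=8070

447 | 8068 ; 559 | 2020 ; 547 | 10093 ; 358 | 8070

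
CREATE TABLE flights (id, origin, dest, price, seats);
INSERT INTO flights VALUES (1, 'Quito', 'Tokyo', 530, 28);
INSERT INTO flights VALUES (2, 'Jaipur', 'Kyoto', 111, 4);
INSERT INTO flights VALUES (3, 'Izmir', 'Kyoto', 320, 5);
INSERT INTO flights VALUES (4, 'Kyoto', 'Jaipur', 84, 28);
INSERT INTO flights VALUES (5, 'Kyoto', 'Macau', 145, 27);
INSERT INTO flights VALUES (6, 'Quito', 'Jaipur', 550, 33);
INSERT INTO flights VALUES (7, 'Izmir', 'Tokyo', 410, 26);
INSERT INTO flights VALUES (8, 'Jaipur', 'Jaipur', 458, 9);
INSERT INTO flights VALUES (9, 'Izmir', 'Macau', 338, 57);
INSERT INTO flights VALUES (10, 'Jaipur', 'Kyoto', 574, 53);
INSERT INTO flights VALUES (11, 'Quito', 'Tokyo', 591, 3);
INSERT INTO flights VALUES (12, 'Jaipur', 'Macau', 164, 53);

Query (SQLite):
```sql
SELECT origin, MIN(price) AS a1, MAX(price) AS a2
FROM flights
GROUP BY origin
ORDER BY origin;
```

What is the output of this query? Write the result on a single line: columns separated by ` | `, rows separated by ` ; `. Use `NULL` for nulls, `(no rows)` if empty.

Izmir | 320 | 410 ; Jaipur | 111 | 574 ; Kyoto | 84 | 145 ; Quito | 530 | 591

Group flights by origin.
Per group compute: MIN(price), MAX(price).
  Izmir: ids {3, 7, 9} → MIN(price)=320, MAX(price)=410
  Jaipur: ids {2, 8, 10, 12} → MIN(price)=111, MAX(price)=574
  Kyoto: ids {4, 5} → MIN(price)=84, MAX(price)=145
  Quito: ids {1, 6, 11} → MIN(price)=530, MAX(price)=591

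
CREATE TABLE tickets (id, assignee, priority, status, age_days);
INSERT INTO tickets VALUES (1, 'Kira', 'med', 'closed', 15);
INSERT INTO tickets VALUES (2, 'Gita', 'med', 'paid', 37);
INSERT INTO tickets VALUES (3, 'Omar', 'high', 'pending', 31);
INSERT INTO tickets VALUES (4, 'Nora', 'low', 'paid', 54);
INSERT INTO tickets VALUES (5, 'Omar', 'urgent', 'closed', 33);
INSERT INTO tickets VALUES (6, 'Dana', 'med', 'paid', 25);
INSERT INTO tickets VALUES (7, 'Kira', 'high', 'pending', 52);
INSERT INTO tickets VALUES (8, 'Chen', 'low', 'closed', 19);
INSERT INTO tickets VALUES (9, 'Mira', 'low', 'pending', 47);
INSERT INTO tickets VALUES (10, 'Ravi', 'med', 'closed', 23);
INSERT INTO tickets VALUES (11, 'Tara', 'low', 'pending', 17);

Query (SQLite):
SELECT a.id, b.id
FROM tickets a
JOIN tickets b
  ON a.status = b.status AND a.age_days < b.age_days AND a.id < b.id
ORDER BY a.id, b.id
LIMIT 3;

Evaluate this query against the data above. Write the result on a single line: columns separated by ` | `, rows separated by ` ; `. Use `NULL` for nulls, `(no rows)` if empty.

Pairs (a,b) with same status, a.age_days < b.age_days, a.id < b.id.
status groups: closed:{1,5,8,10} paid:{2,4,6} pending:{3,7,9,11}
Ordered by (a.id, b.id); first 3.

1 | 5 ; 1 | 8 ; 1 | 10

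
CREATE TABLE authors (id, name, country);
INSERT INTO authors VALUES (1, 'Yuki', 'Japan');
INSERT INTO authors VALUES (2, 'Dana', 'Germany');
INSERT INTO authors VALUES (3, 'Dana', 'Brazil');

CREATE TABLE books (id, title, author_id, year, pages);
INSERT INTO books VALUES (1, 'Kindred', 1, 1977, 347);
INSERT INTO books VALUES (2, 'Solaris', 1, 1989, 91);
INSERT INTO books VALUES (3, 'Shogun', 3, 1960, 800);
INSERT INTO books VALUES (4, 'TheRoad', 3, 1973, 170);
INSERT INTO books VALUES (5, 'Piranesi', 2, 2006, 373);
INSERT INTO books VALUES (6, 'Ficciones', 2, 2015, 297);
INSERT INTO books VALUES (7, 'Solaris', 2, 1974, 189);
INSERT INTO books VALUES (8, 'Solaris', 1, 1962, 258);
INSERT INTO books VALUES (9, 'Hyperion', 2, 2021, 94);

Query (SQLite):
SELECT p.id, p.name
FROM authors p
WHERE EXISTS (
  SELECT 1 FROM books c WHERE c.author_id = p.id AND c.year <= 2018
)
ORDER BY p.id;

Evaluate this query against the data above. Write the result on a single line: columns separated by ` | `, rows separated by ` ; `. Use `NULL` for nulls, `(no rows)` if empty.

For each authors row, check whether any books with matching author_id has year <= 2018.
Keep rows where that is true.

1 | Yuki ; 2 | Dana ; 3 | Dana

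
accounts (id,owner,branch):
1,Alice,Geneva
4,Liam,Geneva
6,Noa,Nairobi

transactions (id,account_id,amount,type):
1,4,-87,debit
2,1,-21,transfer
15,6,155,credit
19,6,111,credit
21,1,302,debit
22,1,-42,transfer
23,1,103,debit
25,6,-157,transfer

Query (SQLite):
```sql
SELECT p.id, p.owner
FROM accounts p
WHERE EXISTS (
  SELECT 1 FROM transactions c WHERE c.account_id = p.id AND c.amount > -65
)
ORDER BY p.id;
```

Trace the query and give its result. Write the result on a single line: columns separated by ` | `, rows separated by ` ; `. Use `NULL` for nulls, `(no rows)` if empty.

1 | Alice ; 6 | Noa

For each accounts row, check whether any transactions with matching account_id has amount > -65.
Keep rows where that is true.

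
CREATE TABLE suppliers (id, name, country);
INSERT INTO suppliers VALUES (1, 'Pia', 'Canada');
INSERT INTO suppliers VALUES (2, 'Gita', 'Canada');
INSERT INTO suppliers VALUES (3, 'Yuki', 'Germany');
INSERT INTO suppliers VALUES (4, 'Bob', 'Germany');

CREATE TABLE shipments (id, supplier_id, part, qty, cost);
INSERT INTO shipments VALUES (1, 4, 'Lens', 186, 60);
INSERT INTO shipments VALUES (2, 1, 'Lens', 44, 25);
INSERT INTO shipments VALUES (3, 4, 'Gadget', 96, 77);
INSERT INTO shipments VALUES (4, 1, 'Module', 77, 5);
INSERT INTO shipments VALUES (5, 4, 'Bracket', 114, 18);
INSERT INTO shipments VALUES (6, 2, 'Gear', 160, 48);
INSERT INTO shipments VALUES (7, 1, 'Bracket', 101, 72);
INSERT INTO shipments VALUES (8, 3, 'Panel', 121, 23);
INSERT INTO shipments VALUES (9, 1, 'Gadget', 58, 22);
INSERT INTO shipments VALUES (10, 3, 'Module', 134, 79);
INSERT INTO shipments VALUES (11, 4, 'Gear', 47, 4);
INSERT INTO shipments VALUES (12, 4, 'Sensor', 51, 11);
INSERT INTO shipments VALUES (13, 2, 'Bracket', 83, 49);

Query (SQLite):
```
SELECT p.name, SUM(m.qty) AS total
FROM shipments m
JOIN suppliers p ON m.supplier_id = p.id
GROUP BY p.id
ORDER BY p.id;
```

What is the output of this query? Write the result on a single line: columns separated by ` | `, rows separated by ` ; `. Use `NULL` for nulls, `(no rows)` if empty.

Pia | 280 ; Gita | 243 ; Yuki | 255 ; Bob | 494

Join each shipments row to its suppliers via supplier_id.
Group joined rows by suppliers.id; compute SUM(m.qty) per group.
  1: ids {2, 4, 7, 9} → SUM(m.qty)=280
  2: ids {6, 13} → SUM(m.qty)=243
  3: ids {8, 10} → SUM(m.qty)=255
  4: ids {1, 3, 5, 11, 12} → SUM(m.qty)=494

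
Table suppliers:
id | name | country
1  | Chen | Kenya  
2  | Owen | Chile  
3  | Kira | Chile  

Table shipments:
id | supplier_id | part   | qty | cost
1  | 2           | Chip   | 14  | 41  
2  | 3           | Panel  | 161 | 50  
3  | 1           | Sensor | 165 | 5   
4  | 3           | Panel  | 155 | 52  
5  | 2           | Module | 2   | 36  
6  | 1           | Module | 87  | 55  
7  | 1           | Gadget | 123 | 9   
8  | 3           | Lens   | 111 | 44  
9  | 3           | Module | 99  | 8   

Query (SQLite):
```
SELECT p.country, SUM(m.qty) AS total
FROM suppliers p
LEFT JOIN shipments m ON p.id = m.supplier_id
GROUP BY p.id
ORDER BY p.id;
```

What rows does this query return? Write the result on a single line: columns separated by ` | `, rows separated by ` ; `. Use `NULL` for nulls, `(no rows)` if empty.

LEFT JOIN keeps every suppliers row; unmatched ones get NULL for shipments columns.
Group by suppliers.id and compute SUM(m.qty). SUM over an all-NULL group is NULL.
  1: ids {3, 6, 7} → SUM(m.qty)=375
  2: ids {1, 5} → SUM(m.qty)=16
  3: ids {2, 4, 8, 9} → SUM(m.qty)=526

Kenya | 375 ; Chile | 16 ; Chile | 526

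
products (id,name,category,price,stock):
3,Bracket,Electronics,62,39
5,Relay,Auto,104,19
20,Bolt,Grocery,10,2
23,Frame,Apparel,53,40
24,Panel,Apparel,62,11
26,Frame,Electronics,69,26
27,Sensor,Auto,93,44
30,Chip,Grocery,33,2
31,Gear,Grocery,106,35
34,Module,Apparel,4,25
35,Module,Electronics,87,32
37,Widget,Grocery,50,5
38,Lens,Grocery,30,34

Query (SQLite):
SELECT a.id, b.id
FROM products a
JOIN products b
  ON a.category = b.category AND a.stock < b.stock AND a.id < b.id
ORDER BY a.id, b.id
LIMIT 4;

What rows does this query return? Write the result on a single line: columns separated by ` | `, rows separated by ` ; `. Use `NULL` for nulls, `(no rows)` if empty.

5 | 27 ; 20 | 31 ; 20 | 37 ; 20 | 38

Pairs (a,b) with same category, a.stock < b.stock, a.id < b.id.
category groups: Apparel:{23,24,34} Auto:{5,27} Electronics:{3,26,35} Grocery:{20,30,31,37,38}
Ordered by (a.id, b.id); first 4.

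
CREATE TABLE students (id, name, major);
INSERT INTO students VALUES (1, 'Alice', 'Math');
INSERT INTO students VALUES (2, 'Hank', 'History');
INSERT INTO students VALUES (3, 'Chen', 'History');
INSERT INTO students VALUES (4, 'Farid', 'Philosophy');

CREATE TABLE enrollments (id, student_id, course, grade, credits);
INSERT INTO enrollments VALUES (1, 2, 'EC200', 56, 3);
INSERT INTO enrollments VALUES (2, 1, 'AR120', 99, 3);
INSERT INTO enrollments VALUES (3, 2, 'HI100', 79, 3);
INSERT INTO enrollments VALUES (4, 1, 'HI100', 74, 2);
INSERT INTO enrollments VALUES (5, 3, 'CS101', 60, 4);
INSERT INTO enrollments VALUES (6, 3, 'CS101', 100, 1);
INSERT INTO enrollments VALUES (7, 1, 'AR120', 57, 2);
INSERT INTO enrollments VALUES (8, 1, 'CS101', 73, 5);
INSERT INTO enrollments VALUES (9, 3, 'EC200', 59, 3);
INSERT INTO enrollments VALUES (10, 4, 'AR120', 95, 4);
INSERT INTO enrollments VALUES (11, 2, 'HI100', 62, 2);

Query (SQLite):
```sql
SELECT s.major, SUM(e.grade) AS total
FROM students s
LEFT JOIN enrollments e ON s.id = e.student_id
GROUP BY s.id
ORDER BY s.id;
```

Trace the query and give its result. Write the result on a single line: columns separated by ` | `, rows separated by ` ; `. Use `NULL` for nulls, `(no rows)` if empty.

Math | 303 ; History | 197 ; History | 219 ; Philosophy | 95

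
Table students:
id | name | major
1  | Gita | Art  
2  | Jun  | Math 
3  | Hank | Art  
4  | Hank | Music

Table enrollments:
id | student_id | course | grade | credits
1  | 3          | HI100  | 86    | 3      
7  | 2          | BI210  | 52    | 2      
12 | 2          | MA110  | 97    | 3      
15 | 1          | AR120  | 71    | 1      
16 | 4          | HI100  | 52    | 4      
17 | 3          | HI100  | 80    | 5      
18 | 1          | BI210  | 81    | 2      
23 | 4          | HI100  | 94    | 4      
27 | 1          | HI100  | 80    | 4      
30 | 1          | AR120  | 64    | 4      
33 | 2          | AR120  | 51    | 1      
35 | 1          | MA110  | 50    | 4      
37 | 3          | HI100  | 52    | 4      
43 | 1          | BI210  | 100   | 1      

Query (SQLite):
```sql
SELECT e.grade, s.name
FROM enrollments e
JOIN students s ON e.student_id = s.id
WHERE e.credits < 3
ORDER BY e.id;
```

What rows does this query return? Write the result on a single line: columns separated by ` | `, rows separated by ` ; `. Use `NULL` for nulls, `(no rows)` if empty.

52 | Jun ; 71 | Gita ; 81 | Gita ; 51 | Jun ; 100 | Gita

Each enrollments row matches the students row where student_id = students.id.
Then keep rows with e.credits < 3.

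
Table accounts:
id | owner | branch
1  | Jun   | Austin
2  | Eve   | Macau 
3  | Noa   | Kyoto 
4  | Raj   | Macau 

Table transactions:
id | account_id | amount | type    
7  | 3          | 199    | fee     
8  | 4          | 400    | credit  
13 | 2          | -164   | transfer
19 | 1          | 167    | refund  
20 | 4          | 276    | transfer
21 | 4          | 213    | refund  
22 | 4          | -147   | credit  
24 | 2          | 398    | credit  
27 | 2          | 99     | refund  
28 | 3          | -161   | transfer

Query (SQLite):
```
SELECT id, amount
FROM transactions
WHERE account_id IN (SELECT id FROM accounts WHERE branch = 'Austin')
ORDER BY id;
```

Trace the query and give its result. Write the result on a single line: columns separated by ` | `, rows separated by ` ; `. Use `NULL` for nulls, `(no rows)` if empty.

Inner query: accounts.id where branch = 'Austin'.
Outer: keep transactions rows whose account_id is in that set.
Inner query → {1}

19 | 167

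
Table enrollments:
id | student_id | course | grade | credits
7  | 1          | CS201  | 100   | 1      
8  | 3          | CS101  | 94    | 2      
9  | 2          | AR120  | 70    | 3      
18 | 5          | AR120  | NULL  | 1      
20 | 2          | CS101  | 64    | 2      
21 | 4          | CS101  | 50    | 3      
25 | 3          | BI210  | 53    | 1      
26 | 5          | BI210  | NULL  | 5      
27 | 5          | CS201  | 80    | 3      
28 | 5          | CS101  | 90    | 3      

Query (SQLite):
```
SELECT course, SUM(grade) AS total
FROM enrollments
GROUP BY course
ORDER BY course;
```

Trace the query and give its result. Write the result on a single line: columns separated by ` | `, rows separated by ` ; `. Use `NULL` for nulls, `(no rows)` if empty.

AR120 | 70 ; BI210 | 53 ; CS101 | 298 ; CS201 | 180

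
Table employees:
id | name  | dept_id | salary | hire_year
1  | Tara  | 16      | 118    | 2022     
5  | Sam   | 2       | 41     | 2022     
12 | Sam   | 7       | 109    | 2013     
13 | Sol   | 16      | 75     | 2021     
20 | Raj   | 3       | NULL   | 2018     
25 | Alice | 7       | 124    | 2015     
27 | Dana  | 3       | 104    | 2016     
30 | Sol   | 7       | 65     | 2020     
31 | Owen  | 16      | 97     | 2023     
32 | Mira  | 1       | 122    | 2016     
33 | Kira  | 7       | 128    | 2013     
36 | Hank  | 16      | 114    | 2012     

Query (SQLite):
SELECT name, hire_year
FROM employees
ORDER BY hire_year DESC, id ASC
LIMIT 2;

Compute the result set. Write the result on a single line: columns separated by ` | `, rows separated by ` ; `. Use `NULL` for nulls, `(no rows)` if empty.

Owen | 2023 ; Tara | 2022

Sort by hire_year desc, tiebreak id asc: (2023, id=31), (2022, id=1), (2022, id=5), (2021, id=13), (2020, id=30) …. Take first 2.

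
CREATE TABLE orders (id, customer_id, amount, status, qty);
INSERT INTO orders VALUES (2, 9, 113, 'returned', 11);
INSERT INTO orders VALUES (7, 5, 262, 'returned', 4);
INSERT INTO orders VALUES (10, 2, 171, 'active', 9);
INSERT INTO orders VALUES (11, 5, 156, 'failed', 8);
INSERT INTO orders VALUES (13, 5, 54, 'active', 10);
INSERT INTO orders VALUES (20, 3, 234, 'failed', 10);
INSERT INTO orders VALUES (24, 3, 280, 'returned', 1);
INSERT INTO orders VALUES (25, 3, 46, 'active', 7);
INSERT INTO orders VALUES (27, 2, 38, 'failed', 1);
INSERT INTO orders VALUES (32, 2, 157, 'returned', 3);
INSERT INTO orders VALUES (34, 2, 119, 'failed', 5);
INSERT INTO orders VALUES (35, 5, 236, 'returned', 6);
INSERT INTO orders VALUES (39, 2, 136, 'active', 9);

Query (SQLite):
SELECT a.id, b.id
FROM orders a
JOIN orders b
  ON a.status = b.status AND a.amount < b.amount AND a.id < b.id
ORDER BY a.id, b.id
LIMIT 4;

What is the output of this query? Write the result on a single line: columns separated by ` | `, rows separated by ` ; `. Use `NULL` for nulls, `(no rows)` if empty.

Pairs (a,b) with same status, a.amount < b.amount, a.id < b.id.
status groups: active:{10,13,25,39} failed:{11,20,27,34} returned:{2,7,24,32,35}
Ordered by (a.id, b.id); first 4.

2 | 7 ; 2 | 24 ; 2 | 32 ; 2 | 35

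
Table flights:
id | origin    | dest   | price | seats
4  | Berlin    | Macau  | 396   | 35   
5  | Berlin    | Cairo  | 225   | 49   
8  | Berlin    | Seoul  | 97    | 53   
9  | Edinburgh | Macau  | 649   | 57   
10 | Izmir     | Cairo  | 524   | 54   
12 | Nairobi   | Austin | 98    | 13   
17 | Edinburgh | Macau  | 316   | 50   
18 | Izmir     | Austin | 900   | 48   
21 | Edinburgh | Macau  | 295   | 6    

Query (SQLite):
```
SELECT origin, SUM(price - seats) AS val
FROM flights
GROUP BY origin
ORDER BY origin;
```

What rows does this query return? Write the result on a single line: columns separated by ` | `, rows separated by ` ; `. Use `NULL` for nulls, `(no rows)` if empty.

Berlin | 581 ; Edinburgh | 1147 ; Izmir | 1322 ; Nairobi | 85

For each row compute price - seats.
Group by origin; take SUM of the expression per group.
  Berlin: ids {4, 5, 8} → SUM(price - seats)=581
  Edinburgh: ids {9, 17, 21} → SUM(price - seats)=1147
  Izmir: ids {10, 18} → SUM(price - seats)=1322
  Nairobi: ids {12} → SUM(price - seats)=85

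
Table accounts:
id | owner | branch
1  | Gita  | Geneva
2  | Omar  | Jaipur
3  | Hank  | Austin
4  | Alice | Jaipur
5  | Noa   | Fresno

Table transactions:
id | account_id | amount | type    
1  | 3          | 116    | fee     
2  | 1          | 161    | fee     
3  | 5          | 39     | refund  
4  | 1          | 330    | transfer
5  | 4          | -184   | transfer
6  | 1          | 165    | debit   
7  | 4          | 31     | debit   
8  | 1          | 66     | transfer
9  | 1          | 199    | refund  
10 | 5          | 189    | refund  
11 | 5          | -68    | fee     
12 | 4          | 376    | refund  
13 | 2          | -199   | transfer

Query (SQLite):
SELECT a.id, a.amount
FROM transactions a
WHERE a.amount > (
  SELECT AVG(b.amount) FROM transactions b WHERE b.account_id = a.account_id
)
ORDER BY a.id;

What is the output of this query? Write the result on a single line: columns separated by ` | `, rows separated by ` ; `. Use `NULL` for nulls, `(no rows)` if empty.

For each transactions row a, compute AVG(amount) over rows sharing a.account_id.
Keep row a if a.amount > that per-group AVG.
  account_id=1: AVG(amount) = 184.2
  account_id=2: AVG(amount) = -199.0
  account_id=3: AVG(amount) = 116.0
  account_id=4: AVG(amount) = 74.333333
  account_id=5: AVG(amount) = 53.333333

4 | 330 ; 9 | 199 ; 10 | 189 ; 12 | 376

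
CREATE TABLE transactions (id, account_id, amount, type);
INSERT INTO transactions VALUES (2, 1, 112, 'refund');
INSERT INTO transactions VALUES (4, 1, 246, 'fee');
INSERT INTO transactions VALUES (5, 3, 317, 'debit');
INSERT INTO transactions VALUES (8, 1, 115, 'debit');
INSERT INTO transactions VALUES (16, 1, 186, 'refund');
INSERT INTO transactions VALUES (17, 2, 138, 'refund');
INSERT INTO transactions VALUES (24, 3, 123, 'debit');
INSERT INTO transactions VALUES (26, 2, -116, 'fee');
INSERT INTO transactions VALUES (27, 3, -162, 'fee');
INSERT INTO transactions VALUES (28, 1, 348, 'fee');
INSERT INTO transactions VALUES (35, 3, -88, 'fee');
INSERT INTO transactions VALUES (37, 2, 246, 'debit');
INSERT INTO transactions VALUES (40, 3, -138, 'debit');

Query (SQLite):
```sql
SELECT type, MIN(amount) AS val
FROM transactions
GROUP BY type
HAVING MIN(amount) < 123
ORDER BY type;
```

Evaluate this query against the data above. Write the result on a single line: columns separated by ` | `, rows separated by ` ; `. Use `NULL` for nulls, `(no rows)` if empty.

debit | -138 ; fee | -162 ; refund | 112

Partition transactions by type; compute MIN(amount) within each group.
HAVING: keep groups where MIN(amount) < 123.
  debit: ids {5, 8, 24, 37, 40} → MIN(amount)=-138
  fee: ids {4, 26, 27, 28, 35} → MIN(amount)=-162
  refund: ids {2, 16, 17} → MIN(amount)=112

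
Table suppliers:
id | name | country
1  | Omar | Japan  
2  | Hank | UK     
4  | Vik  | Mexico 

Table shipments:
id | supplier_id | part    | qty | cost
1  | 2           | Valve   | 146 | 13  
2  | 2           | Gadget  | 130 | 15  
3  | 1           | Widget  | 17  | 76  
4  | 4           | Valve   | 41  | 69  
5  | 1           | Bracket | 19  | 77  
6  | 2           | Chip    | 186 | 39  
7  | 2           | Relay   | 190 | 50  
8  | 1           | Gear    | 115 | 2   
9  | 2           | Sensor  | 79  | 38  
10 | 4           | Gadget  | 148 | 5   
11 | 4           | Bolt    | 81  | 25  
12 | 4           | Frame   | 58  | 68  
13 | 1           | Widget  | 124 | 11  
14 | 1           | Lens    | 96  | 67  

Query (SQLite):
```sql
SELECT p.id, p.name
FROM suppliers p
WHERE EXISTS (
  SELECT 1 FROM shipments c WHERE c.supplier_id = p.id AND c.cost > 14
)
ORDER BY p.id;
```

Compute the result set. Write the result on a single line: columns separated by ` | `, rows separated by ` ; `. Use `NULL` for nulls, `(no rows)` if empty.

1 | Omar ; 2 | Hank ; 4 | Vik

For each suppliers row, check whether any shipments with matching supplier_id has cost > 14.
Keep rows where that is true.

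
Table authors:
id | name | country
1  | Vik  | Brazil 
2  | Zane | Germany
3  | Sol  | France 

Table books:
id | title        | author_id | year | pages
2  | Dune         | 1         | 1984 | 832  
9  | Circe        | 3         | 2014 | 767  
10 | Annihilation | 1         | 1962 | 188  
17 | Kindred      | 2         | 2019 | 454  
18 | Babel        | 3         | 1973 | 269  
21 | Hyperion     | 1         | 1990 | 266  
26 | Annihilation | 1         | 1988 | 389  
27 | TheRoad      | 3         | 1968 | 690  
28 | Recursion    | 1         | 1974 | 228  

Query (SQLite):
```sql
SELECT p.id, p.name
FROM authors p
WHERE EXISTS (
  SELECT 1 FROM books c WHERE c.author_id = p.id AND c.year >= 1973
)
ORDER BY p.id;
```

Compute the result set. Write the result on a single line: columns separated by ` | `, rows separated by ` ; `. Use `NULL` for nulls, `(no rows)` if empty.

For each authors row, check whether any books with matching author_id has year >= 1973.
Keep rows where that is true.

1 | Vik ; 2 | Zane ; 3 | Sol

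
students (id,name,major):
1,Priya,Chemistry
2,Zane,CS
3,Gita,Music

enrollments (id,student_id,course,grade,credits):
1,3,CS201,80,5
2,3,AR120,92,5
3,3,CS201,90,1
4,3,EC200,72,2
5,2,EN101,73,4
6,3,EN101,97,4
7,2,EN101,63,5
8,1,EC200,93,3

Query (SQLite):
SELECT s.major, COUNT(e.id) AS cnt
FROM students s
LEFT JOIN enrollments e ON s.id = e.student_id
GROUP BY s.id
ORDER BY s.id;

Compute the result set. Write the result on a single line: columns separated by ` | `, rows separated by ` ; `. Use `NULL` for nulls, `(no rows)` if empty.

LEFT JOIN keeps every students row; unmatched ones get NULL for enrollments columns.
Group by students.id and compute COUNT(e.id). COUNT(col) of an all-NULL group is 0.
  1: ids {8} → COUNT(e.id)=1
  2: ids {5, 7} → COUNT(e.id)=2
  3: ids {1, 2, 3, 4, 6} → COUNT(e.id)=5

Chemistry | 1 ; CS | 2 ; Music | 5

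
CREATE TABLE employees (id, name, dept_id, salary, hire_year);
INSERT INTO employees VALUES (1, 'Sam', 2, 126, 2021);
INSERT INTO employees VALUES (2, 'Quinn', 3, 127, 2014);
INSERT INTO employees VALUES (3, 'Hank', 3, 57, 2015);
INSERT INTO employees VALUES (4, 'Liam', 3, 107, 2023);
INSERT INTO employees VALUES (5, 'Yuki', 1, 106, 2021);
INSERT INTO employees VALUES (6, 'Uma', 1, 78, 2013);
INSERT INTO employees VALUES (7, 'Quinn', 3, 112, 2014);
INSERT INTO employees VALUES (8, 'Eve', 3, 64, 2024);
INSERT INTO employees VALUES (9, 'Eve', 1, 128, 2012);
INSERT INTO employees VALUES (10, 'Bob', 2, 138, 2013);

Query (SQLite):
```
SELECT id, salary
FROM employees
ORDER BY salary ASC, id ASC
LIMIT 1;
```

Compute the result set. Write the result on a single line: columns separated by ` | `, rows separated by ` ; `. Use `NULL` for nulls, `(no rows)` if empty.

3 | 57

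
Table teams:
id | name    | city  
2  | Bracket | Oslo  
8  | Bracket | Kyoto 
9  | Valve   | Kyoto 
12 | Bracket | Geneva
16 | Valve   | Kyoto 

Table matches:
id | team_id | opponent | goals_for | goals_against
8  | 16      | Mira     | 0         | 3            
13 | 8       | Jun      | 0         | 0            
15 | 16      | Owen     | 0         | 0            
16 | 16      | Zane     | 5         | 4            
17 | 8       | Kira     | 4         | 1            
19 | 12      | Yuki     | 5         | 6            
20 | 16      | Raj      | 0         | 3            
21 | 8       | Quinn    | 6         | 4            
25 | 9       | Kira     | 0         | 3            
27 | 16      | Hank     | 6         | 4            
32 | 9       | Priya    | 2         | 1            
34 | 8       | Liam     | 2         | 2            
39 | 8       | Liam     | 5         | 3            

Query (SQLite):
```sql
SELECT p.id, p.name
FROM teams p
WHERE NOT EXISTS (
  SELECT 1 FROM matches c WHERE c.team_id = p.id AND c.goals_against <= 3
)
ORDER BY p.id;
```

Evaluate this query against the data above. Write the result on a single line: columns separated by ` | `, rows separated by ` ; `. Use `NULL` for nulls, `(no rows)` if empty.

For each teams row, check whether any matches with matching team_id has goals_against <= 3.
Keep rows where that is false.

2 | Bracket ; 12 | Bracket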